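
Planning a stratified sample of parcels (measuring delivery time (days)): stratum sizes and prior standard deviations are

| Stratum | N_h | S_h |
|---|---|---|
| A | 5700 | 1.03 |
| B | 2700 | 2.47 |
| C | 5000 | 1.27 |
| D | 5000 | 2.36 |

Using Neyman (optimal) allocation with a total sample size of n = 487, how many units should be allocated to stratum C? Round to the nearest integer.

101

Neyman allocation: n_h = n · N_h S_h / Σ N_i S_i, with n = 487.
  stratum A: N_h·S_h = 5700·1.03 = 5871.00
  stratum B: N_h·S_h = 2700·2.47 = 6669.00
  stratum C: N_h·S_h = 5000·1.27 = 6350.00
  stratum D: N_h·S_h = 5000·2.36 = 11800.00
Σ N_h S_h = 30690.00
n for stratum C = 487·6350.00/30690.00 = 100.764 → 101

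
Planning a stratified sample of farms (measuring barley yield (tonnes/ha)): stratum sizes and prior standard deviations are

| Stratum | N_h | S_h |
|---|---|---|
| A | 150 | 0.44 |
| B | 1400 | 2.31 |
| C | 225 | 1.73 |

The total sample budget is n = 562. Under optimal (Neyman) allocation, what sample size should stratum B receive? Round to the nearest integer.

493

Neyman allocation: n_h = n · N_h S_h / Σ N_i S_i, with n = 562.
  stratum A: N_h·S_h = 150·0.44 = 66.00
  stratum B: N_h·S_h = 1400·2.31 = 3234.00
  stratum C: N_h·S_h = 225·1.73 = 389.25
Σ N_h S_h = 3689.25
n for stratum B = 562·3234.00/3689.25 = 492.650 → 493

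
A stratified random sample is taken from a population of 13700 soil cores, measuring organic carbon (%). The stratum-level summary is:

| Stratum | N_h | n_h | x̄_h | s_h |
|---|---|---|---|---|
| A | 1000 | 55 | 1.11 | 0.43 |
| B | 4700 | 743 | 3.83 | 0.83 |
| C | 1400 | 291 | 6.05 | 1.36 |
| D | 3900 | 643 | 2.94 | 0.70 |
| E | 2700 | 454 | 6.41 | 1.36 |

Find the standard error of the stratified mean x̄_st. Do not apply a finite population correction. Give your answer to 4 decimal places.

SE(x̄_st) ≈ 0.0203

V̂(x̄_st) = Σ W_h² s_h²/n_h, with W_h = N_h/N and N = 13700:
  stratum A: (1000/13700)²·0.43²/55 = 1.79115e-05
  stratum B: (4700/13700)²·0.83²/743 = 0.000109124
  stratum C: (1400/13700)²·1.36²/291 = 6.63743e-05
  stratum D: (3900/13700)²·0.70²/643 = 6.17552e-05
  stratum E: (2700/13700)²·1.36²/454 = 0.000158237
V̂(x̄_st) = 0.000413403
SE(x̄_st) = √0.000413403 = 0.0203323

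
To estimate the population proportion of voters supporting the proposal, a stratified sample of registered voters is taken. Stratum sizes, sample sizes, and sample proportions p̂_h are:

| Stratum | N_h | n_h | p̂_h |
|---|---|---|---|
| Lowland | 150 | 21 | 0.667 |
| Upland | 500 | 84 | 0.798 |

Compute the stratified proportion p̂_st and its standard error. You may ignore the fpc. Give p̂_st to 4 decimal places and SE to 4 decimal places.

N = 650; stratum weights W_h = N_h/N.
p̂_st = Σ W_h p̂_h = (150·0.667 + 500·0.798)/650 = 0.76777
V̂(p̂_st) = Σ W_h² p̂_h(1−p̂_h)/(n_h−1):
  stratum Lowland: (150/650)²·0.667·0.333/20 = 0.00059142
  stratum Upland: (500/650)²·0.798·0.202/83 = 0.00114918
V̂(p̂_st) = 0.0017406; SE = √V̂ = 0.0417205

p̂_st ≈ 0.7678, SE ≈ 0.0417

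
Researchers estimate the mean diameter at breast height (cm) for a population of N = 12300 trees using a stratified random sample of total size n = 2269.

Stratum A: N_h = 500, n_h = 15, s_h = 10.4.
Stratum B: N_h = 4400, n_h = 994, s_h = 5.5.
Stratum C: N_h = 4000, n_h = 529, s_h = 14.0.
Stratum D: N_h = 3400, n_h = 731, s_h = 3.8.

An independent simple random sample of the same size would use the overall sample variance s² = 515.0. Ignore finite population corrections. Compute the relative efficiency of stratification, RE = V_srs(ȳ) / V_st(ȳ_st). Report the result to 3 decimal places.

RE ≈ 4.017

V̂(ȳ_st) = Σ W_h² s_h²/n_h, with W_h = N_h/N and N = 12300:
  stratum A: (500/12300)²·10.4²/15 = 0.0119153
  stratum B: (4400/12300)²·5.5²/994 = 0.00389434
  stratum C: (4000/12300)²·14.0²/529 = 0.0391841
  stratum D: (3400/12300)²·3.8²/731 = 0.00150938
V_st = 0.0565031
V_srs = s²/n = 515.0/2269 = 0.226972
Relative efficiency = V_srs / V_st = 0.226972/0.0565031 = 4.0170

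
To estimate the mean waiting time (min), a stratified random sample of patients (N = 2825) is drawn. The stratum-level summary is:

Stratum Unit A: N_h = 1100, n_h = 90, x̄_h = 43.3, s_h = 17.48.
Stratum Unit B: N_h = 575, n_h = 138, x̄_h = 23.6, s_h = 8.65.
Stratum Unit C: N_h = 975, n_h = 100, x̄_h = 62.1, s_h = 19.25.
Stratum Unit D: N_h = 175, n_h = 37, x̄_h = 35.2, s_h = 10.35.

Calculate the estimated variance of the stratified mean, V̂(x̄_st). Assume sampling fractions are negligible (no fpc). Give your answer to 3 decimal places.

V̂(x̄_st) = Σ W_h² s_h²/n_h, with W_h = N_h/N and N = 2825:
  stratum Unit A: (1100/2825)²·17.48²/90 = 0.514741
  stratum Unit B: (575/2825)²·8.65²/138 = 0.0224622
  stratum Unit C: (975/2825)²·19.25²/100 = 0.441401
  stratum Unit D: (175/2825)²·10.35²/37 = 0.0111101
V̂(x̄_st) = 0.989715

V̂(x̄_st) ≈ 0.990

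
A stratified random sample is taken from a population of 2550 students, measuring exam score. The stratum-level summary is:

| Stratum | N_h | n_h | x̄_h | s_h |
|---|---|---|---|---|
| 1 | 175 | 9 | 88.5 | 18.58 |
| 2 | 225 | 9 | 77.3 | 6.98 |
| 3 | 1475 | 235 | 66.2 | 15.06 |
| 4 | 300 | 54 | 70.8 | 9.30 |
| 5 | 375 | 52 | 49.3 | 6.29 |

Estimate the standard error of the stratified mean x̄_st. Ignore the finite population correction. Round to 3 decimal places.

V̂(x̄_st) = Σ W_h² s_h²/n_h, with W_h = N_h/N and N = 2550:
  stratum 1: (175/2550)²·18.58²/9 = 0.180653
  stratum 2: (225/2550)²·6.98²/9 = 0.0421457
  stratum 3: (1475/2550)²·15.06²/235 = 0.322913
  stratum 4: (300/2550)²·9.30²/54 = 0.0221684
  stratum 5: (375/2550)²·6.29²/52 = 0.0164543
V̂(x̄_st) = 0.584334
SE(x̄_st) = √0.584334 = 0.764418

SE(x̄_st) ≈ 0.764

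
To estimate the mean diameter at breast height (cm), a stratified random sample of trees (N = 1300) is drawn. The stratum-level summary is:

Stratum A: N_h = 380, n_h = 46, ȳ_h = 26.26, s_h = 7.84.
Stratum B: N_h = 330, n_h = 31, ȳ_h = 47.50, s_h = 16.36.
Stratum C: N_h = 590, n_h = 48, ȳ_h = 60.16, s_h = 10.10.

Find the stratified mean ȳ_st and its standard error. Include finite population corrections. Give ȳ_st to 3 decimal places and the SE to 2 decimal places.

ȳ_st ≈ 47.037, SE ≈ 1.00

ȳ_st = Σ W_h ȳ_h = (380·26.26 + 330·47.50 + 590·60.16)/1300 = 47.03708
V̂(ȳ_st) = Σ W_h² (1 − n_h/N_h) s_h²/n_h, with W_h = N_h/N and N = 1300:
  stratum A: (380/1300)²·(1 − 46/380)·7.84²/46 = 0.10035
  stratum B: (330/1300)²·(1 − 31/330)·16.36²/31 = 0.504084
  stratum C: (590/1300)²·(1 − 48/590)·10.10²/48 = 0.40213
V̂(ȳ_st) = 1.00656
SE(ȳ_st) = √1.00656 = 1.00328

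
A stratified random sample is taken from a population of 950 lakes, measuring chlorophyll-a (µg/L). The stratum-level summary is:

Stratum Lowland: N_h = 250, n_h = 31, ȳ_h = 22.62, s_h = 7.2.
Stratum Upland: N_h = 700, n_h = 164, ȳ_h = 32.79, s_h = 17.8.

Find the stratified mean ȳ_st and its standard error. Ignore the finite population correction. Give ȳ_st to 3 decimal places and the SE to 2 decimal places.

ȳ_st = Σ W_h ȳ_h = (250·22.62 + 700·32.79)/950 = 30.11368
V̂(ȳ_st) = Σ W_h² s_h²/n_h, with W_h = N_h/N and N = 950:
  stratum Lowland: (250/950)²·7.2²/31 = 0.115807
  stratum Upland: (700/950)²·17.8²/164 = 1.04893
V̂(ȳ_st) = 1.16473
SE(ȳ_st) = √1.16473 = 1.07923

ȳ_st ≈ 30.114, SE ≈ 1.08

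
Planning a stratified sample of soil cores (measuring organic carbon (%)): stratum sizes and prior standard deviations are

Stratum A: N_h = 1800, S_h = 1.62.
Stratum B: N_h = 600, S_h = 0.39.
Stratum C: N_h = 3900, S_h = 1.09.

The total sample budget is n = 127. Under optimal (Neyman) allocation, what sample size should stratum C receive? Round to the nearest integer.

73

Neyman allocation: n_h = n · N_h S_h / Σ N_i S_i, with n = 127.
  stratum A: N_h·S_h = 1800·1.62 = 2916.00
  stratum B: N_h·S_h = 600·0.39 = 234.00
  stratum C: N_h·S_h = 3900·1.09 = 4251.00
Σ N_h S_h = 7401.00
n for stratum C = 127·4251.00/7401.00 = 72.946 → 73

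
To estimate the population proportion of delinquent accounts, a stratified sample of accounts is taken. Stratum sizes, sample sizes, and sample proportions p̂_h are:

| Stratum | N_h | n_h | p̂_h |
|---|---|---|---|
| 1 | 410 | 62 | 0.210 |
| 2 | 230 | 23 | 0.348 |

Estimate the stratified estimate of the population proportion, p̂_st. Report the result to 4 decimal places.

p̂_st ≈ 0.2596

N = 640; stratum weights W_h = N_h/N.
p̂_st = Σ W_h p̂_h = (410·0.210 + 230·0.348)/640 = 0.25959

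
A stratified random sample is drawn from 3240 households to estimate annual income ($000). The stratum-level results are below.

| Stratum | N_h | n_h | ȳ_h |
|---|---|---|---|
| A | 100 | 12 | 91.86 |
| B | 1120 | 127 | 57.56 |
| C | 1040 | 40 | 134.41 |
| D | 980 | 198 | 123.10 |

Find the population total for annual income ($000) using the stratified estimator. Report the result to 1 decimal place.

τ̂_st ≈ 334077.6

τ̂_st = Σ N_h ȳ_h = 100·91.86 + 1120·57.56 + 1040·134.41 + 980·123.10 = 334077.6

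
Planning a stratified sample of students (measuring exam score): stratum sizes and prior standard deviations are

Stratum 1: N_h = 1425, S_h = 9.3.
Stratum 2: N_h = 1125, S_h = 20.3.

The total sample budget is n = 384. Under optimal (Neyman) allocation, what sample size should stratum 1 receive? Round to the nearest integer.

141

Neyman allocation: n_h = n · N_h S_h / Σ N_i S_i, with n = 384.
  stratum 1: N_h·S_h = 1425·9.3 = 13252.50
  stratum 2: N_h·S_h = 1125·20.3 = 22837.50
Σ N_h S_h = 36090.00
n for stratum 1 = 384·13252.50/36090.00 = 141.007 → 141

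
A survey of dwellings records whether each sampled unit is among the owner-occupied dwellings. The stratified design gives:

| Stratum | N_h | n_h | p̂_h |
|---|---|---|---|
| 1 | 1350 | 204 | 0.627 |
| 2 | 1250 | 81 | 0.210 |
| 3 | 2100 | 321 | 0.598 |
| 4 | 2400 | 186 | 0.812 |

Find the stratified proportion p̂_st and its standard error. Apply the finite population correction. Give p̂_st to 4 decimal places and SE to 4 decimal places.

N = 7100; stratum weights W_h = N_h/N.
p̂_st = Σ W_h p̂_h = (1350·0.627 + 1250·0.210 + 2100·0.598 + 2400·0.812)/7100 = 0.60754
V̂(p̂_st) = Σ W_h² (1 − n_h/N_h) p̂_h(1−p̂_h)/(n_h−1):
  stratum 1: (1350/7100)²·(1 − 204/1350)·0.627·0.373/203 = 3.53575e-05
  stratum 2: (1250/7100)²·(1 − 81/1250)·0.210·0.790/80 = 6.01124e-05
  stratum 3: (2100/7100)²·(1 − 321/2100)·0.598·0.402/320 = 5.56744e-05
  stratum 4: (2400/7100)²·(1 − 186/2400)·0.812·0.188/185 = 8.6979e-05
V̂(p̂_st) = 0.000238123; SE = √V̂ = 0.0154312

p̂_st ≈ 0.6075, SE ≈ 0.0154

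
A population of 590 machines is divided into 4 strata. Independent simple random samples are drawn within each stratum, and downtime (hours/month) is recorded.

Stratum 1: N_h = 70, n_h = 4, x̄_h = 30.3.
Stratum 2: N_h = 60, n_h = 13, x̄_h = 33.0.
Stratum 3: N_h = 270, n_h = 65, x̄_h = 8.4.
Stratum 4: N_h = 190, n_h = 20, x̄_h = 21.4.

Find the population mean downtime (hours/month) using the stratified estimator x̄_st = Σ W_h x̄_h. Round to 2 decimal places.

N = Σ N_h = 590. Stratum weights W_h = N_h/N.
x̄_st = (70·30.3 + 60·33.0 + 270·8.4 + 190·21.4) / 590 = 17.6864

x̄_st ≈ 17.69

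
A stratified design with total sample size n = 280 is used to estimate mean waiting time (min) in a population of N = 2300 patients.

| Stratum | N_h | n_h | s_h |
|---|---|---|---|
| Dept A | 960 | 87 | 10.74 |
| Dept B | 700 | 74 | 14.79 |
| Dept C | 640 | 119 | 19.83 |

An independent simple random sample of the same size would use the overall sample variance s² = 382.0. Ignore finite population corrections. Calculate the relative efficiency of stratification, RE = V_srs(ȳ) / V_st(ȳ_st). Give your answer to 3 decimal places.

RE ≈ 1.794

V̂(ȳ_st) = Σ W_h² s_h²/n_h, with W_h = N_h/N and N = 2300:
  stratum Dept A: (960/2300)²·10.74²/87 = 0.230981
  stratum Dept B: (700/2300)²·14.79²/74 = 0.273807
  stratum Dept C: (640/2300)²·19.83²/119 = 0.25586
V_st = 0.760648
V_srs = s²/n = 382.0/280 = 1.36429
Relative efficiency = V_srs / V_st = 1.36429/0.760648 = 1.7936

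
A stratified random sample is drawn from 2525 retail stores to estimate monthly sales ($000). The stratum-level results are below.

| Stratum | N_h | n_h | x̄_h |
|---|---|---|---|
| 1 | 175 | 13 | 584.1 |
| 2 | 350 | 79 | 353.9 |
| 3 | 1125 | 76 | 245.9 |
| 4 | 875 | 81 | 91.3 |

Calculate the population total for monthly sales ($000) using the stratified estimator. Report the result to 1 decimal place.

τ̂_st ≈ 582607.5

τ̂_st = Σ N_h x̄_h = 175·584.1 + 350·353.9 + 1125·245.9 + 875·91.3 = 582607.5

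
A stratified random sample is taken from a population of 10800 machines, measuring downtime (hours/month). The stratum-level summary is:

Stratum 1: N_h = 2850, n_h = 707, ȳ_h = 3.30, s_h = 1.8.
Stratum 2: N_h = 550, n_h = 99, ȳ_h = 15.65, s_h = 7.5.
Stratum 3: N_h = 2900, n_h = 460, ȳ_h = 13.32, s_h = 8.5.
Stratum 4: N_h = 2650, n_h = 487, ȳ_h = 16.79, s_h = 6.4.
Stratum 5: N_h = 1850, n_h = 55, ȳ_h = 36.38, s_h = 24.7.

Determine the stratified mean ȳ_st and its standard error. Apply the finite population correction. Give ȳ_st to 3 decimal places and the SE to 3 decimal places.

ȳ_st ≈ 15.596, SE ≈ 0.575

ȳ_st = Σ W_h ȳ_h = (2850·3.30 + 550·15.65 + 2900·13.32 + 2650·16.79 + 1850·36.38)/10800 = 15.59602
V̂(ȳ_st) = Σ W_h² (1 − n_h/N_h) s_h²/n_h, with W_h = N_h/N and N = 10800:
  stratum 1: (2850/10800)²·(1 − 707/2850)·1.8²/707 = 0.000239963
  stratum 2: (550/10800)²·(1 − 99/550)·7.5²/99 = 0.00120831
  stratum 3: (2900/10800)²·(1 − 460/2900)·8.5²/460 = 0.00952841
  stratum 4: (2650/10800)²·(1 − 487/2650)·6.4²/487 = 0.00413319
  stratum 5: (1850/10800)²·(1 − 55/1850)·24.7²/55 = 0.315806
V̂(ȳ_st) = 0.330916
SE(ȳ_st) = √0.330916 = 0.575253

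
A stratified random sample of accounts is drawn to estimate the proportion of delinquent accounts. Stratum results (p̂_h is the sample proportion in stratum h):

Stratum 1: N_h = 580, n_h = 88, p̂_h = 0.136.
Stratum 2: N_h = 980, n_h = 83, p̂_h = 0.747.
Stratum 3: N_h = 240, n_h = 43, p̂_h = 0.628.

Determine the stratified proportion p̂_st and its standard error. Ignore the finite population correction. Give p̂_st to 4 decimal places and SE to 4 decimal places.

p̂_st ≈ 0.5343, SE ≈ 0.0304

N = 1800; stratum weights W_h = N_h/N.
p̂_st = Σ W_h p̂_h = (580·0.136 + 980·0.747 + 240·0.628)/1800 = 0.53426
V̂(p̂_st) = Σ W_h² p̂_h(1−p̂_h)/(n_h−1):
  stratum 1: (580/1800)²·0.136·0.864/87 = 0.000140231
  stratum 2: (980/1800)²·0.747·0.253/82 = 0.000683179
  stratum 3: (240/1800)²·0.628·0.372/42 = 9.88851e-05
V̂(p̂_st) = 0.000922295; SE = √V̂ = 0.0303693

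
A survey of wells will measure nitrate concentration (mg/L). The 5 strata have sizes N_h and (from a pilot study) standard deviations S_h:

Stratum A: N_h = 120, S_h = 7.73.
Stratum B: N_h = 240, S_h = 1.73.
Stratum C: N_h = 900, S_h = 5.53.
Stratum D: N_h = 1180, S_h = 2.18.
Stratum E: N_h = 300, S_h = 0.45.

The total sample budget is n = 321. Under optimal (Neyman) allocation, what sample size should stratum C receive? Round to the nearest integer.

Neyman allocation: n_h = n · N_h S_h / Σ N_i S_i, with n = 321.
  stratum A: N_h·S_h = 120·7.73 = 927.60
  stratum B: N_h·S_h = 240·1.73 = 415.20
  stratum C: N_h·S_h = 900·5.53 = 4977.00
  stratum D: N_h·S_h = 1180·2.18 = 2572.40
  stratum E: N_h·S_h = 300·0.45 = 135.00
Σ N_h S_h = 9027.20
n for stratum C = 321·4977.00/9027.20 = 176.978 → 177

177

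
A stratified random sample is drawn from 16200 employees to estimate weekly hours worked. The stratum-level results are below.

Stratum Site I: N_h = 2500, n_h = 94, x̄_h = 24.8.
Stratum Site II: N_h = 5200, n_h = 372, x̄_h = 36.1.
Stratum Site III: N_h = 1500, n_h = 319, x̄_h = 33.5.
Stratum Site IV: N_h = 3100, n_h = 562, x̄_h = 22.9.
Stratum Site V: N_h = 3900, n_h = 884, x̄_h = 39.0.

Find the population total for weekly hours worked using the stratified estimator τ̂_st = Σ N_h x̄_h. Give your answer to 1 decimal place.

τ̂_st ≈ 523060.0

τ̂_st = Σ N_h x̄_h = 2500·24.8 + 5200·36.1 + 1500·33.5 + 3100·22.9 + 3900·39.0 = 523060.0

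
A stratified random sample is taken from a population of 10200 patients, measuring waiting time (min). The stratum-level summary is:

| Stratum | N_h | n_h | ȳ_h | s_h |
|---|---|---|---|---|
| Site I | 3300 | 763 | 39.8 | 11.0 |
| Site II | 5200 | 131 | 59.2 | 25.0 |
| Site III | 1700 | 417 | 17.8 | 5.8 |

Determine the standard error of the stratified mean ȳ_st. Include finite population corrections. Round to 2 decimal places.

SE(ȳ_st) ≈ 1.11

V̂(ȳ_st) = Σ W_h² (1 − n_h/N_h) s_h²/n_h, with W_h = N_h/N and N = 10200:
  stratum Site I: (3300/10200)²·(1 − 763/3300)·11.0²/763 = 0.0127613
  stratum Site II: (5200/10200)²·(1 − 131/5200)·25.0²/131 = 1.20874
  stratum Site III: (1700/10200)²·(1 − 417/1700)·5.8²/417 = 0.0016912
V̂(ȳ_st) = 1.2232
SE(ȳ_st) = √1.2232 = 1.10598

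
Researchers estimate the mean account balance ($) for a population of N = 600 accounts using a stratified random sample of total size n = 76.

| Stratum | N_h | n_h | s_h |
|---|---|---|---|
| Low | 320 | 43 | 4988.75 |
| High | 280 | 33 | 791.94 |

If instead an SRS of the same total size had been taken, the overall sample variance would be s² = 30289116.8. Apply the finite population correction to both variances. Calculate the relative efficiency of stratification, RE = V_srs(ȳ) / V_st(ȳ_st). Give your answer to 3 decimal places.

RE ≈ 2.381

V̂(ȳ_st) = Σ W_h² (1 − n_h/N_h) s_h²/n_h, with W_h = N_h/N and N = 600:
  stratum Low: (320/600)²·(1 − 43/320)·4988.75²/43 = 142509
  stratum High: (280/600)²·(1 − 33/280)·791.94²/33 = 3651.09
V_st = 146160
V_srs = (1 − 76/600)·30289116.8/76 = 348059
Relative efficiency = V_srs / V_st = 348059/146160 = 2.3814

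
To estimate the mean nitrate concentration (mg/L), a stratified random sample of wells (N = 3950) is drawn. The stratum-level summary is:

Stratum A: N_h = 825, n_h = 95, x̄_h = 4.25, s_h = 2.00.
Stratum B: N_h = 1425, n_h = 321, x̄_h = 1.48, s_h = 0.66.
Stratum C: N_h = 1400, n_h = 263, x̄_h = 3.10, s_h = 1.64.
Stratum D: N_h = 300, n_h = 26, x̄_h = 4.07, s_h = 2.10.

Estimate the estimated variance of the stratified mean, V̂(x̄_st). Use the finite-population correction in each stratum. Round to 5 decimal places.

V̂(x̄_st) = Σ W_h² (1 − n_h/N_h) s_h²/n_h, with W_h = N_h/N and N = 3950:
  stratum A: (825/3950)²·(1 − 95/825)·2.00²/95 = 0.00162525
  stratum B: (1425/3950)²·(1 − 321/1425)·0.66²/321 = 0.000136827
  stratum C: (1400/3950)²·(1 − 263/1400)·1.64²/263 = 0.00104334
  stratum D: (300/3950)²·(1 − 26/300)·2.10²/26 = 0.000893599
V̂(x̄_st) = 0.00369901

V̂(x̄_st) ≈ 0.00370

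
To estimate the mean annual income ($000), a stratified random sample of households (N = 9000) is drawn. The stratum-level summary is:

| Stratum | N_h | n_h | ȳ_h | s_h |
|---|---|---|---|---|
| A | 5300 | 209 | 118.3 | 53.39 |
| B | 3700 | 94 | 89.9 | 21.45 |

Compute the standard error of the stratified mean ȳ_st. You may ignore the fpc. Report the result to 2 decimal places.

V̂(ȳ_st) = Σ W_h² s_h²/n_h, with W_h = N_h/N and N = 9000:
  stratum A: (5300/9000)²·53.39²/209 = 4.72977
  stratum B: (3700/9000)²·21.45²/94 = 0.827266
V̂(ȳ_st) = 5.55704
SE(ȳ_st) = √5.55704 = 2.35734

SE(ȳ_st) ≈ 2.36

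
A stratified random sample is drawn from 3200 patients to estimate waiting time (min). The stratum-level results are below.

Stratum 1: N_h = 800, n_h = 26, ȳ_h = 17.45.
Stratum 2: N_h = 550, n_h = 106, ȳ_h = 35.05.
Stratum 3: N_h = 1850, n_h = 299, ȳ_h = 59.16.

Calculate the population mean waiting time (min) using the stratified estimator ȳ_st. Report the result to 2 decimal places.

N = Σ N_h = 3200. Stratum weights W_h = N_h/N.
ȳ_st = (800·17.45 + 550·35.05 + 1850·59.16) / 3200 = 44.5886

ȳ_st ≈ 44.59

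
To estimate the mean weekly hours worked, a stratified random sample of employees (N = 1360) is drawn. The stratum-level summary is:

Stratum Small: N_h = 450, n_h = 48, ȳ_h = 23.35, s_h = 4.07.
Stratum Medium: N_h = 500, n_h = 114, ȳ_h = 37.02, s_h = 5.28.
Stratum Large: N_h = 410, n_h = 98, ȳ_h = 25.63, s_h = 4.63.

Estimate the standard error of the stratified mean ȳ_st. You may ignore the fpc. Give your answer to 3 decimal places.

V̂(ȳ_st) = Σ W_h² s_h²/n_h, with W_h = N_h/N and N = 1360:
  stratum Small: (450/1360)²·4.07²/48 = 0.0377829
  stratum Medium: (500/1360)²·5.28²/114 = 0.0330541
  stratum Large: (410/1360)²·4.63²/98 = 0.0198804
V̂(ȳ_st) = 0.0907174
SE(ȳ_st) = √0.0907174 = 0.301193

SE(ȳ_st) ≈ 0.301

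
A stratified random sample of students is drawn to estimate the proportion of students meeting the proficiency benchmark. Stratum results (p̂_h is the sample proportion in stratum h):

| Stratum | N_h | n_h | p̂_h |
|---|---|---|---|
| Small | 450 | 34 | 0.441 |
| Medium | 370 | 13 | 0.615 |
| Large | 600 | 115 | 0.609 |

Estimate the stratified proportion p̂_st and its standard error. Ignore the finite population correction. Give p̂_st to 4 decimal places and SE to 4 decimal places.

N = 1420; stratum weights W_h = N_h/N.
p̂_st = Σ W_h p̂_h = (450·0.441 + 370·0.615 + 600·0.609)/1420 = 0.55732
V̂(p̂_st) = Σ W_h² p̂_h(1−p̂_h)/(n_h−1):
  stratum Small: (450/1420)²·0.441·0.559/33 = 0.000750213
  stratum Medium: (370/1420)²·0.615·0.385/12 = 0.00133962
  stratum Large: (600/1420)²·0.609·0.391/114 = 0.000372919
V̂(p̂_st) = 0.00246275; SE = √V̂ = 0.0496261

p̂_st ≈ 0.5573, SE ≈ 0.0496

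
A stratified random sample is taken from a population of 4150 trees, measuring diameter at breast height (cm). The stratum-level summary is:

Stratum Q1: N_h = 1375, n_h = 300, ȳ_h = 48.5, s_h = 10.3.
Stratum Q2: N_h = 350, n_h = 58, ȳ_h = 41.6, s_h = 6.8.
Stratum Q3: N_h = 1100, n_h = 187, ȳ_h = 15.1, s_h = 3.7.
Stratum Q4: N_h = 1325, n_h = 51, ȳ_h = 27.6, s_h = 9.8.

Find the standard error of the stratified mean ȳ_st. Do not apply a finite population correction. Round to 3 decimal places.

V̂(ȳ_st) = Σ W_h² s_h²/n_h, with W_h = N_h/N and N = 4150:
  stratum Q1: (1375/4150)²·10.3²/300 = 0.0388206
  stratum Q2: (350/4150)²·6.8²/58 = 0.00567061
  stratum Q3: (1100/4150)²·3.7²/187 = 0.00514341
  stratum Q4: (1325/4150)²·9.8²/51 = 0.191963
V̂(ȳ_st) = 0.241598
SE(ȳ_st) = √0.241598 = 0.491526

SE(ȳ_st) ≈ 0.492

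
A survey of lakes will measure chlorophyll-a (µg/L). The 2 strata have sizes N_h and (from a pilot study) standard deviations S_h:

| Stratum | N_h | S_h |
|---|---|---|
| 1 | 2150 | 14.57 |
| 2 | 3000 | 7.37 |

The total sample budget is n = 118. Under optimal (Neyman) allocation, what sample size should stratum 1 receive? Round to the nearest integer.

Neyman allocation: n_h = n · N_h S_h / Σ N_i S_i, with n = 118.
  stratum 1: N_h·S_h = 2150·14.57 = 31325.50
  stratum 2: N_h·S_h = 3000·7.37 = 22110.00
Σ N_h S_h = 53435.50
n for stratum 1 = 118·31325.50/53435.50 = 69.175 → 69

69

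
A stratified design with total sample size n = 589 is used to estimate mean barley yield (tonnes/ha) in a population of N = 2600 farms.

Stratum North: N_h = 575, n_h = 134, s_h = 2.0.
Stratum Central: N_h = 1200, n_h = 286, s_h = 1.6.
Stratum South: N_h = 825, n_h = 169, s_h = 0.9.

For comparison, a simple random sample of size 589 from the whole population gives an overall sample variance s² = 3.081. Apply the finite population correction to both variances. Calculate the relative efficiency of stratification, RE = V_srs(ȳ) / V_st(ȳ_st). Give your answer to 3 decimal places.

RE ≈ 1.369

V̂(ȳ_st) = Σ W_h² (1 − n_h/N_h) s_h²/n_h, with W_h = N_h/N and N = 2600:
  stratum North: (575/2600)²·(1 − 134/575)·2.0²/134 = 0.00111973
  stratum Central: (1200/2600)²·(1 − 286/1200)·1.6²/286 = 0.00145229
  stratum South: (825/2600)²·(1 − 169/825)·0.9²/169 = 0.000383716
V_st = 0.00295574
V_srs = (1 − 589/2600)·3.081/589 = 0.0040459
Relative efficiency = V_srs / V_st = 0.0040459/0.00295574 = 1.3688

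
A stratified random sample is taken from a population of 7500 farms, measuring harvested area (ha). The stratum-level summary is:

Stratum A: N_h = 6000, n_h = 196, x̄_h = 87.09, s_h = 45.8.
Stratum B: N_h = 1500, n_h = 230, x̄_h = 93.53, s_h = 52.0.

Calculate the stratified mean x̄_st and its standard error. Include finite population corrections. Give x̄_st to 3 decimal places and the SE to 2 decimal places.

x̄_st ≈ 88.378, SE ≈ 2.65

x̄_st = Σ W_h x̄_h = (6000·87.09 + 1500·93.53)/7500 = 88.37800
V̂(x̄_st) = Σ W_h² (1 − n_h/N_h) s_h²/n_h, with W_h = N_h/N and N = 7500:
  stratum A: (6000/7500)²·(1 − 196/6000)·45.8²/196 = 6.62569
  stratum B: (1500/7500)²·(1 − 230/1500)·52.0²/230 = 0.398154
V̂(x̄_st) = 7.02384
SE(x̄_st) = √7.02384 = 2.65025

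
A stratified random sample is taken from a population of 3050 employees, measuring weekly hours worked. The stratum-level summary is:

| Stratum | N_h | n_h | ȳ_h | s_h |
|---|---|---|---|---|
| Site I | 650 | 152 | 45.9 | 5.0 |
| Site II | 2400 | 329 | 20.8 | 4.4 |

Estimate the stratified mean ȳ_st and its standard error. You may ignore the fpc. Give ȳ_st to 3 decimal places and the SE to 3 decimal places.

ȳ_st = Σ W_h ȳ_h = (650·45.9 + 2400·20.8)/3050 = 26.14918
V̂(ȳ_st) = Σ W_h² s_h²/n_h, with W_h = N_h/N and N = 3050:
  stratum Site I: (650/3050)²·5.0²/152 = 0.00747005
  stratum Site II: (2400/3050)²·4.4²/329 = 0.0364361
V̂(ȳ_st) = 0.0439062
SE(ȳ_st) = √0.0439062 = 0.209538

ȳ_st ≈ 26.149, SE ≈ 0.210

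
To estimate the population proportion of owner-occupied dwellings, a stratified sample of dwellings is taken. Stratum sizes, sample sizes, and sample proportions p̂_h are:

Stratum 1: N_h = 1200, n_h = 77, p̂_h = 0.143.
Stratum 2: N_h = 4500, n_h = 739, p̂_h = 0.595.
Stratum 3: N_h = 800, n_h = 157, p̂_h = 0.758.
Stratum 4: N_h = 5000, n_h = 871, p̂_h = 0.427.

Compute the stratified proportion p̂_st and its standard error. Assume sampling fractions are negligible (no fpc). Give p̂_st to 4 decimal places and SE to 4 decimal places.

N = 11500; stratum weights W_h = N_h/N.
p̂_st = Σ W_h p̂_h = (1200·0.143 + 4500·0.595 + 800·0.758 + 5000·0.427)/11500 = 0.48613
V̂(p̂_st) = Σ W_h² p̂_h(1−p̂_h)/(n_h−1):
  stratum 1: (1200/11500)²·0.143·0.857/76 = 1.75578e-05
  stratum 2: (4500/11500)²·0.595·0.405/738 = 4.99971e-05
  stratum 3: (800/11500)²·0.758·0.242/156 = 5.69042e-06
  stratum 4: (5000/11500)²·0.427·0.573/870 = 5.31628e-05
V̂(p̂_st) = 0.000126408; SE = √V̂ = 0.0112431

p̂_st ≈ 0.4861, SE ≈ 0.0112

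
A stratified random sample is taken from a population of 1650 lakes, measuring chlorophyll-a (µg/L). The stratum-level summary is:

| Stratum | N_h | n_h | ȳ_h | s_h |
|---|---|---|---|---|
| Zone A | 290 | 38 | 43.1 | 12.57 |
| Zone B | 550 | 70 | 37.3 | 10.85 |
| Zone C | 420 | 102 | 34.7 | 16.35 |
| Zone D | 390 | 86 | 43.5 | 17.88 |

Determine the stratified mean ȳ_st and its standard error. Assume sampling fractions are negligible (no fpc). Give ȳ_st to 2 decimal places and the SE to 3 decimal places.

ȳ_st ≈ 39.12, SE ≈ 0.832

ȳ_st = Σ W_h ȳ_h = (290·43.1 + 550·37.3 + 420·34.7 + 390·43.5)/1650 = 39.12303
V̂(ȳ_st) = Σ W_h² s_h²/n_h, with W_h = N_h/N and N = 1650:
  stratum Zone A: (290/1650)²·12.57²/38 = 0.128444
  stratum Zone B: (550/1650)²·10.85²/70 = 0.186861
  stratum Zone C: (420/1650)²·16.35²/102 = 0.169811
  stratum Zone D: (390/1650)²·17.88²/86 = 0.207682
V̂(ȳ_st) = 0.692798
SE(ȳ_st) = √0.692798 = 0.832345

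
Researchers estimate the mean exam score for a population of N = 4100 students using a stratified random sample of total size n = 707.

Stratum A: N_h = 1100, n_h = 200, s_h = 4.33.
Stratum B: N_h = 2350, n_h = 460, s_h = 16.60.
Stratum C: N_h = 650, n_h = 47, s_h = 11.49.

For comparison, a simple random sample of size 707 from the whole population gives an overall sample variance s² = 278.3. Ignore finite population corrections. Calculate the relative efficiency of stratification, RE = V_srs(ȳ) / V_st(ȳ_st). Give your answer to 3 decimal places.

V̂(ȳ_st) = Σ W_h² s_h²/n_h, with W_h = N_h/N and N = 4100:
  stratum A: (1100/4100)²·4.33²/200 = 0.00674782
  stratum B: (2350/4100)²·16.60²/460 = 0.196801
  stratum C: (650/4100)²·11.49²/47 = 0.0705994
V_st = 0.274148
V_srs = s²/n = 278.3/707 = 0.393635
Relative efficiency = V_srs / V_st = 0.393635/0.274148 = 1.4358

RE ≈ 1.436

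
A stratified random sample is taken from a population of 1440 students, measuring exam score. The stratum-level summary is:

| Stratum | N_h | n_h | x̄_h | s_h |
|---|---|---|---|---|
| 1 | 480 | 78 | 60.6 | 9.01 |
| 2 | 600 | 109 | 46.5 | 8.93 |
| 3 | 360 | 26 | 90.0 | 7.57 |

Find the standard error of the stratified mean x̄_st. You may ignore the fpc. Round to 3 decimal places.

V̂(x̄_st) = Σ W_h² s_h²/n_h, with W_h = N_h/N and N = 1440:
  stratum 1: (480/1440)²·9.01²/78 = 0.115641
  stratum 2: (600/1440)²·8.93²/109 = 0.127015
  stratum 3: (360/1440)²·7.57²/26 = 0.137752
V̂(x̄_st) = 0.380408
SE(x̄_st) = √0.380408 = 0.616772

SE(x̄_st) ≈ 0.617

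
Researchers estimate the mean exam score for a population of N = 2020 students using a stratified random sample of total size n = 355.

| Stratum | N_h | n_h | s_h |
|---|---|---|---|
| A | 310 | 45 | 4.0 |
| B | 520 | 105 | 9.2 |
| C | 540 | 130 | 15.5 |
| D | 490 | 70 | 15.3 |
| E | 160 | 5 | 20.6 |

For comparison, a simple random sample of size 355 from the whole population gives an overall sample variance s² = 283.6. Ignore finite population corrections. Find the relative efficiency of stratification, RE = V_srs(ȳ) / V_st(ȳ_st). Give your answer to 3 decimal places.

V̂(ȳ_st) = Σ W_h² s_h²/n_h, with W_h = N_h/N and N = 2020:
  stratum A: (310/2020)²·4.0²/45 = 0.00837391
  stratum B: (520/2020)²·9.2²/105 = 0.0534183
  stratum C: (540/2020)²·15.5²/130 = 0.13207
  stratum D: (490/2020)²·15.3²/70 = 0.196777
  stratum E: (160/2020)²·20.6²/5 = 0.532478
V_st = 0.923117
V_srs = s²/n = 283.6/355 = 0.798873
Relative efficiency = V_srs / V_st = 0.798873/0.923117 = 0.8654

RE ≈ 0.865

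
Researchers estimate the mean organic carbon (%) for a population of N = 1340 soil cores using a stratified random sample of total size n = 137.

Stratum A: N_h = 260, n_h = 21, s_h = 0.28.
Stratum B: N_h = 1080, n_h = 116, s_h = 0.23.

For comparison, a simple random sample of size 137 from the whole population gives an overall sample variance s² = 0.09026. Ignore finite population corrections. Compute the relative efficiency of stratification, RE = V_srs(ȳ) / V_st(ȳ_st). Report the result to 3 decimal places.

RE ≈ 1.508

V̂(ȳ_st) = Σ W_h² s_h²/n_h, with W_h = N_h/N and N = 1340:
  stratum A: (260/1340)²·0.28²/21 = 0.000140551
  stratum B: (1080/1340)²·0.23²/116 = 0.000296234
V_st = 0.000436785
V_srs = s²/n = 0.09026/137 = 0.000658832
Relative efficiency = V_srs / V_st = 0.000658832/0.000436785 = 1.5084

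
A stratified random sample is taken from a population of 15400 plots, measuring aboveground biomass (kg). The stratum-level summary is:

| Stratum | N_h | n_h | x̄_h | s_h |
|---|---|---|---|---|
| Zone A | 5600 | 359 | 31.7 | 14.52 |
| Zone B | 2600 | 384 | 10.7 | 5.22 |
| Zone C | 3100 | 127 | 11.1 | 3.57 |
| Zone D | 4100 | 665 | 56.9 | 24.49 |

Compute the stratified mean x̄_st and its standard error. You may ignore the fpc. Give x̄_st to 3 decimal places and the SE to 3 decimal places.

x̄_st ≈ 30.717, SE ≈ 0.384

x̄_st = Σ W_h x̄_h = (5600·31.7 + 2600·10.7 + 3100·11.1 + 4100·56.9)/15400 = 30.71688
V̂(x̄_st) = Σ W_h² s_h²/n_h, with W_h = N_h/N and N = 15400:
  stratum Zone A: (5600/15400)²·14.52²/359 = 0.0776557
  stratum Zone B: (2600/15400)²·5.22²/384 = 0.00202262
  stratum Zone C: (3100/15400)²·3.57²/127 = 0.00406644
  stratum Zone D: (4100/15400)²·24.49²/665 = 0.0639267
V̂(x̄_st) = 0.147671
SE(x̄_st) = √0.147671 = 0.38428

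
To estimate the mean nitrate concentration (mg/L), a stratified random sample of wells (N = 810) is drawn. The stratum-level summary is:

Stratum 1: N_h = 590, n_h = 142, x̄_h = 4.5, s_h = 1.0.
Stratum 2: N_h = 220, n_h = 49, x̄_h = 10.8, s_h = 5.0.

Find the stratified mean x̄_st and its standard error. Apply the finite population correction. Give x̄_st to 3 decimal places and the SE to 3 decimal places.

x̄_st = Σ W_h x̄_h = (590·4.5 + 220·10.8)/810 = 6.21111
V̂(x̄_st) = Σ W_h² (1 − n_h/N_h) s_h²/n_h, with W_h = N_h/N and N = 810:
  stratum 1: (590/810)²·(1 − 142/590)·1.0²/142 = 0.00283708
  stratum 2: (220/810)²·(1 − 49/220)·5.0²/49 = 0.0292545
V̂(x̄_st) = 0.0320916
SE(x̄_st) = √0.0320916 = 0.179141

x̄_st ≈ 6.211, SE ≈ 0.179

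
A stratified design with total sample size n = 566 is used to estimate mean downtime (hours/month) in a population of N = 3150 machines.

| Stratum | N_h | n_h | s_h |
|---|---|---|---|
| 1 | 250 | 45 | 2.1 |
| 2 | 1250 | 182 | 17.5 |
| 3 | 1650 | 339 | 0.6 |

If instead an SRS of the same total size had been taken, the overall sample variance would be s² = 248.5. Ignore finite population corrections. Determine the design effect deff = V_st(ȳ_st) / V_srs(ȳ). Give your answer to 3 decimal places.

deff ≈ 0.606

V̂(ȳ_st) = Σ W_h² s_h²/n_h, with W_h = N_h/N and N = 3150:
  stratum 1: (250/3150)²·2.1²/45 = 0.000617284
  stratum 2: (1250/3150)²·17.5²/182 = 0.264974
  stratum 3: (1650/3150)²·0.6²/339 = 0.000291373
V_st = 0.265883
V_srs = s²/n = 248.5/566 = 0.439046
deff = V_st / V_srs = 0.265883/0.439046 = 0.6056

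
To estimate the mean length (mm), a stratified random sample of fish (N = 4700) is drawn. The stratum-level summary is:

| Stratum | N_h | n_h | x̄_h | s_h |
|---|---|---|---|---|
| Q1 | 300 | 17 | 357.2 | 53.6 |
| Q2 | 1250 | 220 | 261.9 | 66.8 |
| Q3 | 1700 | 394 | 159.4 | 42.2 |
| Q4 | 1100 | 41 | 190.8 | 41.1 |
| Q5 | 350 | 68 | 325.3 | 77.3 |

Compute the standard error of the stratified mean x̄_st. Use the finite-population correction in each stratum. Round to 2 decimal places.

V̂(x̄_st) = Σ W_h² (1 − n_h/N_h) s_h²/n_h, with W_h = N_h/N and N = 4700:
  stratum Q1: (300/4700)²·(1 − 17/300)·53.6²/17 = 0.64952
  stratum Q2: (1250/4700)²·(1 − 220/1250)·66.8²/220 = 1.18217
  stratum Q3: (1700/4700)²·(1 − 394/1700)·42.2²/394 = 0.454282
  stratum Q4: (1100/4700)²·(1 − 41/1100)·41.1²/41 = 2.17266
  stratum Q5: (350/4700)²·(1 − 68/350)·77.3²/68 = 0.392619
V̂(x̄_st) = 4.85126
SE(x̄_st) = √4.85126 = 2.20256

SE(x̄_st) ≈ 2.20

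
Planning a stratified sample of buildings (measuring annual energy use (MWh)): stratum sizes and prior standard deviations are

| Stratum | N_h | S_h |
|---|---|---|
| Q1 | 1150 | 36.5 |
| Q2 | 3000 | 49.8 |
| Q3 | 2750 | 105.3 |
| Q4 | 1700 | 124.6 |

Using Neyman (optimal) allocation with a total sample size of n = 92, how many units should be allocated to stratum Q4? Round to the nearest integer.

Neyman allocation: n_h = n · N_h S_h / Σ N_i S_i, with n = 92.
  stratum Q1: N_h·S_h = 1150·36.5 = 41975.00
  stratum Q2: N_h·S_h = 3000·49.8 = 149400.00
  stratum Q3: N_h·S_h = 2750·105.3 = 289575.00
  stratum Q4: N_h·S_h = 1700·124.6 = 211820.00
Σ N_h S_h = 692770.00
n for stratum Q4 = 92·211820.00/692770.00 = 28.130 → 28

28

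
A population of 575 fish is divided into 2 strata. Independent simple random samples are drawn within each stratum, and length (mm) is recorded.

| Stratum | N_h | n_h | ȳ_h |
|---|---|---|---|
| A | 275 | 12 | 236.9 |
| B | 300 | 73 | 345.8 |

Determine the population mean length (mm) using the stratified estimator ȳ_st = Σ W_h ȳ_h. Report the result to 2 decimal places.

ȳ_st ≈ 293.72

N = Σ N_h = 575. Stratum weights W_h = N_h/N.
ȳ_st = (275·236.9 + 300·345.8) / 575 = 293.7174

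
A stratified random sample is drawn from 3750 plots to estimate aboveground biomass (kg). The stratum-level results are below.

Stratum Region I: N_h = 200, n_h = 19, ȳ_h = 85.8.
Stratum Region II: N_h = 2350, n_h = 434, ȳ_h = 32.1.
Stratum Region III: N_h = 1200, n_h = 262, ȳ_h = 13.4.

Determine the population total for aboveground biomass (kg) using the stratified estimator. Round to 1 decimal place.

τ̂_st = Σ N_h ȳ_h = 200·85.8 + 2350·32.1 + 1200·13.4 = 108675.0

τ̂_st ≈ 108675.0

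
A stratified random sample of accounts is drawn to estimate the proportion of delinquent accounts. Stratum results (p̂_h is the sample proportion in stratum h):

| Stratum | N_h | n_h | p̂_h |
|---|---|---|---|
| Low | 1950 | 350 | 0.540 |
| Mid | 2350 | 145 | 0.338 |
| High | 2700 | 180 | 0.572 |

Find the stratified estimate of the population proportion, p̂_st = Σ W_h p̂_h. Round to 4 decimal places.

p̂_st ≈ 0.4845

N = 7000; stratum weights W_h = N_h/N.
p̂_st = Σ W_h p̂_h = (1950·0.540 + 2350·0.338 + 2700·0.572)/7000 = 0.48453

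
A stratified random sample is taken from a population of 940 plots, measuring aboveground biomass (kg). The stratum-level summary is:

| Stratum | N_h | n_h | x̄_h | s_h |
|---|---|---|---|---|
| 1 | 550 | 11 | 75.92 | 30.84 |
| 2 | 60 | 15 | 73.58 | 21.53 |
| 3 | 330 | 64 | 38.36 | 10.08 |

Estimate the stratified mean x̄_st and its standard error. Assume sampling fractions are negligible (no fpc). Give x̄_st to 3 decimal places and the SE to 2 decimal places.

x̄_st = Σ W_h x̄_h = (550·75.92 + 60·73.58 + 330·38.36)/940 = 62.58468
V̂(x̄_st) = Σ W_h² s_h²/n_h, with W_h = N_h/N and N = 940:
  stratum 1: (550/940)²·30.84²/11 = 29.601
  stratum 2: (60/940)²·21.53²/15 = 0.125905
  stratum 3: (330/940)²·10.08²/64 = 0.195665
V̂(x̄_st) = 29.9225
SE(x̄_st) = √29.9225 = 5.47015

x̄_st ≈ 62.585, SE ≈ 5.47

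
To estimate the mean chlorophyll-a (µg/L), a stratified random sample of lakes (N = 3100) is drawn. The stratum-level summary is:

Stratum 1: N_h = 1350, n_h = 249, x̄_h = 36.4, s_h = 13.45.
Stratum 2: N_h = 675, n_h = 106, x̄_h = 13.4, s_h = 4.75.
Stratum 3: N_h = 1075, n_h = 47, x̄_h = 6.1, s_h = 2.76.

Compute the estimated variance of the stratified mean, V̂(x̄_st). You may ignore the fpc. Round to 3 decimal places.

V̂(x̄_st) ≈ 0.167

V̂(x̄_st) = Σ W_h² s_h²/n_h, with W_h = N_h/N and N = 3100:
  stratum 1: (1350/3100)²·13.45²/249 = 0.137781
  stratum 2: (675/3100)²·4.75²/106 = 0.0100917
  stratum 3: (1075/3100)²·2.76²/47 = 0.0194901
V̂(x̄_st) = 0.167363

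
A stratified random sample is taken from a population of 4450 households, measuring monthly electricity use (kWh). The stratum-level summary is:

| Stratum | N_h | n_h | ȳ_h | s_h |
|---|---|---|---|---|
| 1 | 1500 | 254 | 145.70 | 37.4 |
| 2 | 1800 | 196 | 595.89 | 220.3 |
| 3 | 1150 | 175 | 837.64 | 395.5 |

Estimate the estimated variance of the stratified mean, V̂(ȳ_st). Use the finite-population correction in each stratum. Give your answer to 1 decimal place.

V̂(ȳ_st) ≈ 87.2

V̂(ȳ_st) = Σ W_h² (1 − n_h/N_h) s_h²/n_h, with W_h = N_h/N and N = 4450:
  stratum 1: (1500/4450)²·(1 − 254/1500)·37.4²/254 = 0.519755
  stratum 2: (1800/4450)²·(1 − 196/1800)·220.3²/196 = 36.1019
  stratum 3: (1150/4450)²·(1 − 175/1150)·395.5²/175 = 50.6101
V̂(ȳ_st) = 87.2318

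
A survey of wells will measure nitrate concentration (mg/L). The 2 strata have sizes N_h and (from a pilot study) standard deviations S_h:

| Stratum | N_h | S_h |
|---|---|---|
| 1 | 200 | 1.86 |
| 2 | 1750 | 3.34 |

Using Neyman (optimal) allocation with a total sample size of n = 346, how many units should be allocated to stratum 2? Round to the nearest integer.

Neyman allocation: n_h = n · N_h S_h / Σ N_i S_i, with n = 346.
  stratum 1: N_h·S_h = 200·1.86 = 372.00
  stratum 2: N_h·S_h = 1750·3.34 = 5845.00
Σ N_h S_h = 6217.00
n for stratum 2 = 346·5845.00/6217.00 = 325.297 → 325

325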